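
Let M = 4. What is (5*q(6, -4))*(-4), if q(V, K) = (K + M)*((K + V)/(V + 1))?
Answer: 0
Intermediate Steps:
q(V, K) = (4 + K)*(K + V)/(1 + V) (q(V, K) = (K + 4)*((K + V)/(V + 1)) = (4 + K)*((K + V)/(1 + V)) = (4 + K)*(K + V)/(1 + V))
(5*q(6, -4))*(-4) = (5*(((-4)² + 4*(-4) + 4*6 - 4*6)/(1 + 6)))*(-4) = (5*((16 - 16 + 24 - 24)/7))*(-4) = (5*((⅐)*0))*(-4) = (5*0)*(-4) = 0*(-4) = 0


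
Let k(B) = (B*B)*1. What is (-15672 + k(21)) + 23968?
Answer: 8737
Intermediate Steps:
k(B) = B² (k(B) = B²*1 = B²)
(-15672 + k(21)) + 23968 = (-15672 + 21²) + 23968 = (-15672 + 441) + 23968 = -15231 + 23968 = 8737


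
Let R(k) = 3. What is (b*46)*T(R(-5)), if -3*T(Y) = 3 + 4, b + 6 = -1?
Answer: 2254/3 ≈ 751.33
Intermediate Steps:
b = -7 (b = -6 - 1 = -7)
T(Y) = -7/3 (T(Y) = -(3 + 4)/3 = -⅓*7 = -7/3)
(b*46)*T(R(-5)) = -7*46*(-7/3) = -322*(-7/3) = 2254/3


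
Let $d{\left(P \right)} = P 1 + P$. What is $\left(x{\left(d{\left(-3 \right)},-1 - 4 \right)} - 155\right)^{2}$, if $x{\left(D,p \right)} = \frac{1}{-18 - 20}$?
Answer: $\frac{34703881}{1444} \approx 24033.0$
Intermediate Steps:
$d{\left(P \right)} = 2 P$ ($d{\left(P \right)} = P + P = 2 P$)
$x{\left(D,p \right)} = - \frac{1}{38}$ ($x{\left(D,p \right)} = \frac{1}{-38} = - \frac{1}{38}$)
$\left(x{\left(d{\left(-3 \right)},-1 - 4 \right)} - 155\right)^{2} = \left(- \frac{1}{38} - 155\right)^{2} = \left(- \frac{5891}{38}\right)^{2} = \frac{34703881}{1444}$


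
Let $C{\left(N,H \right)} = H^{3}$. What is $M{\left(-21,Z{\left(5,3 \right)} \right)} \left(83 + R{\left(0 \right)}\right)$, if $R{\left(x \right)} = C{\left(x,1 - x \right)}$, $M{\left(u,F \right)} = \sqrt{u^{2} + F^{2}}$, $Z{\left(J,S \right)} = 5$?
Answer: $84 \sqrt{466} \approx 1813.3$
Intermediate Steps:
$M{\left(u,F \right)} = \sqrt{F^{2} + u^{2}}$
$R{\left(x \right)} = \left(1 - x\right)^{3}$
$M{\left(-21,Z{\left(5,3 \right)} \right)} \left(83 + R{\left(0 \right)}\right) = \sqrt{5^{2} + \left(-21\right)^{2}} \left(83 - \left(-1 + 0\right)^{3}\right) = \sqrt{25 + 441} \left(83 - \left(-1\right)^{3}\right) = \sqrt{466} \left(83 - -1\right) = \sqrt{466} \left(83 + 1\right) = \sqrt{466} \cdot 84 = 84 \sqrt{466}$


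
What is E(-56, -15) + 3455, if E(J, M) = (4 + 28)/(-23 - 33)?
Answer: 24181/7 ≈ 3454.4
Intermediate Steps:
E(J, M) = -4/7 (E(J, M) = 32/(-56) = 32*(-1/56) = -4/7)
E(-56, -15) + 3455 = -4/7 + 3455 = 24181/7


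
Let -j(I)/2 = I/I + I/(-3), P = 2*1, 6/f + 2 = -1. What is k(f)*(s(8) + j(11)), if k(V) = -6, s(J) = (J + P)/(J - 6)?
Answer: -62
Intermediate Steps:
f = -2 (f = 6/(-2 - 1) = 6/(-3) = 6*(-⅓) = -2)
P = 2
s(J) = (2 + J)/(-6 + J) (s(J) = (J + 2)/(J - 6) = (2 + J)/(-6 + J))
j(I) = -2 + 2*I/3 (j(I) = -2*(I/I + I/(-3)) = -2*(1 + I*(-⅓)) = -2*(1 - I/3) = -2 + 2*I/3)
k(f)*(s(8) + j(11)) = -6*((2 + 8)/(-6 + 8) + (-2 + (⅔)*11)) = -6*(10/2 + (-2 + 22/3)) = -6*((½)*10 + 16/3) = -6*(5 + 16/3) = -6*31/3 = -62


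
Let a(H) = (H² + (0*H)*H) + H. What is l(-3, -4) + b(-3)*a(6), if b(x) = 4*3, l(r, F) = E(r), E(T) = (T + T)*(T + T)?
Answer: 540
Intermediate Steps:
a(H) = H + H² (a(H) = (H² + 0*H) + H = (H² + 0) + H = H² + H = H + H²)
E(T) = 4*T² (E(T) = (2*T)*(2*T) = 4*T²)
l(r, F) = 4*r²
b(x) = 12
l(-3, -4) + b(-3)*a(6) = 4*(-3)² + 12*(6*(1 + 6)) = 4*9 + 12*(6*7) = 36 + 12*42 = 36 + 504 = 540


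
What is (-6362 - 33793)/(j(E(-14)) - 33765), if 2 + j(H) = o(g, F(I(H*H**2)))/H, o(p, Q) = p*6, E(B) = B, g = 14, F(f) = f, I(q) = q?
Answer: 40155/33773 ≈ 1.1890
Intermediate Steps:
o(p, Q) = 6*p
j(H) = -2 + 84/H (j(H) = -2 + (6*14)/H = -2 + 84/H)
(-6362 - 33793)/(j(E(-14)) - 33765) = (-6362 - 33793)/((-2 + 84/(-14)) - 33765) = -40155/((-2 + 84*(-1/14)) - 33765) = -40155/((-2 - 6) - 33765) = -40155/(-8 - 33765) = -40155/(-33773) = -40155*(-1/33773) = 40155/33773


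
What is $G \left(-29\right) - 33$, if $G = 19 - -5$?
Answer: $-729$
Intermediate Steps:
$G = 24$ ($G = 19 + 5 = 24$)
$G \left(-29\right) - 33 = 24 \left(-29\right) - 33 = -696 - 33 = -729$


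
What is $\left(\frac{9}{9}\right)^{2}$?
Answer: $1$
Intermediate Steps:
$\left(\frac{9}{9}\right)^{2} = \left(9 \cdot \frac{1}{9}\right)^{2} = 1^{2} = 1$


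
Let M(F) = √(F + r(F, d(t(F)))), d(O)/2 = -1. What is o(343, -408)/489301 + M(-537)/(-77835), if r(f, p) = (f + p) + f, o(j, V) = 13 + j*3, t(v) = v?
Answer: 1042/489301 - I*√1613/77835 ≈ 0.0021296 - 0.00051599*I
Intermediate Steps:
d(O) = -2 (d(O) = 2*(-1) = -2)
o(j, V) = 13 + 3*j
r(f, p) = p + 2*f
M(F) = √(-2 + 3*F) (M(F) = √(F + (-2 + 2*F)) = √(-2 + 3*F))
o(343, -408)/489301 + M(-537)/(-77835) = (13 + 3*343)/489301 + √(-2 + 3*(-537))/(-77835) = (13 + 1029)*(1/489301) + √(-2 - 1611)*(-1/77835) = 1042*(1/489301) + √(-1613)*(-1/77835) = 1042/489301 + (I*√1613)*(-1/77835) = 1042/489301 - I*√1613/77835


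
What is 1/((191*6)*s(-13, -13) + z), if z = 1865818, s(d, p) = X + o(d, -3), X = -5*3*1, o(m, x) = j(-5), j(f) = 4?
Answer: 1/1853212 ≈ 5.3960e-7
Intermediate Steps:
o(m, x) = 4
X = -15 (X = -15*1 = -15)
s(d, p) = -11 (s(d, p) = -15 + 4 = -11)
1/((191*6)*s(-13, -13) + z) = 1/((191*6)*(-11) + 1865818) = 1/(1146*(-11) + 1865818) = 1/(-12606 + 1865818) = 1/1853212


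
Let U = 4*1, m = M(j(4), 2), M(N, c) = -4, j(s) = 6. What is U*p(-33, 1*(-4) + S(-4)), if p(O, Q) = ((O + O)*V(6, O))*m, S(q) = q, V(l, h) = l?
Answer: 6336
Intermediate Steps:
m = -4
p(O, Q) = -48*O (p(O, Q) = ((O + O)*6)*(-4) = ((2*O)*6)*(-4) = (12*O)*(-4) = -48*O)
U = 4
U*p(-33, 1*(-4) + S(-4)) = 4*(-48*(-33)) = 4*1584 = 6336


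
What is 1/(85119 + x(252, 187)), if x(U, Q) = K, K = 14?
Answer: 1/85133 ≈ 1.1746e-5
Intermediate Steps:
x(U, Q) = 14
1/(85119 + x(252, 187)) = 1/(85119 + 14) = 1/85133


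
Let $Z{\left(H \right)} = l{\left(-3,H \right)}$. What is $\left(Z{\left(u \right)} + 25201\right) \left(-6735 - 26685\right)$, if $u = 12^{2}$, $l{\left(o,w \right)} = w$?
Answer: $-847029900$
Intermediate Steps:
$u = 144$
$Z{\left(H \right)} = H$
$\left(Z{\left(u \right)} + 25201\right) \left(-6735 - 26685\right) = \left(144 + 25201\right) \left(-6735 - 26685\right) = 25345 \left(-33420\right) = -847029900$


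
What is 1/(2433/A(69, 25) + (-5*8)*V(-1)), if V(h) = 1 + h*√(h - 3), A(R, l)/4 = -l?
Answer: -643300/105383489 - 800000*I/105383489 ≈ -0.0061044 - 0.0075913*I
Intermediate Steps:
A(R, l) = -4*l (A(R, l) = 4*(-l) = -4*l)
V(h) = 1 + h*√(-3 + h)
1/(2433/A(69, 25) + (-5*8)*V(-1)) = 1/(2433/((-4*25)) + (-5*8)*(1 - √(-3 - 1))) = 1/(2433/(-100) - 40*(1 - √(-4))) = 1/(2433*(-1/100) - 40*(1 - 2*I)) = 1/(-2433/100 - 40*(1 - 2*I)) = 1/(-2433/100 + (-40 + 80*I)) = 1/(-6433/100 + 80*I) = 10000*(-6433/100 - 80*I)/105383489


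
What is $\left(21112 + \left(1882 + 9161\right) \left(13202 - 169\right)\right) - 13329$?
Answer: $143931202$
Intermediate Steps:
$\left(21112 + \left(1882 + 9161\right) \left(13202 - 169\right)\right) - 13329 = \left(21112 + 11043 \cdot 13033\right) - 13329 = \left(21112 + 143923419\right) - 13329 = 143944531 - 13329 = 143931202$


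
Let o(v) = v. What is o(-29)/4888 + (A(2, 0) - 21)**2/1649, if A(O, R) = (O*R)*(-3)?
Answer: 2107787/8060312 ≈ 0.26150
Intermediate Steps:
A(O, R) = -3*O*R
o(-29)/4888 + (A(2, 0) - 21)**2/1649 = -29/4888 + (-3*2*0 - 21)**2/1649 = -29*1/4888 + (0 - 21)**2*(1/1649) = -29/4888 + (-21)**2*(1/1649) = -29/4888 + 441*(1/1649) = -29/4888 + 441/1649 = 2107787/8060312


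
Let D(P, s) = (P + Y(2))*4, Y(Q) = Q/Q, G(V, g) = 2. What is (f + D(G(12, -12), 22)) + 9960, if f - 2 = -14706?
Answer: -4732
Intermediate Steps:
f = -14704 (f = 2 - 14706 = -14704)
Y(Q) = 1
D(P, s) = 4 + 4*P (D(P, s) = (P + 1)*4 = (1 + P)*4 = 4 + 4*P)
(f + D(G(12, -12), 22)) + 9960 = (-14704 + (4 + 4*2)) + 9960 = (-14704 + (4 + 8)) + 9960 = (-14704 + 12) + 9960 = -14692 + 9960 = -4732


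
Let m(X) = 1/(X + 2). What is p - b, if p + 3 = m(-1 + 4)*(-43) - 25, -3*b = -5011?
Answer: -25604/15 ≈ -1706.9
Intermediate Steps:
m(X) = 1/(2 + X)
b = 5011/3 (b = -⅓*(-5011) = 5011/3 ≈ 1670.3)
p = -183/5 (p = -3 + (-43/(2 + (-1 + 4)) - 25) = -3 + (-43/(2 + 3) - 25) = -3 + (-43/5 - 25) = -3 - 168/5 = -183/5 ≈ -36.600)
p - b = -183/5 - 1*5011/3 = -183/5 - 5011/3 = -25604/15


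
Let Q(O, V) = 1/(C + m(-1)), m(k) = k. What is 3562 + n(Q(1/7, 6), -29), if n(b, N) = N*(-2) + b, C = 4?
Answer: 10861/3 ≈ 3620.3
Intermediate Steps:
Q(O, V) = ⅓ (Q(O, V) = 1/(4 - 1) = 1/3 = ⅓)
n(b, N) = b - 2*N (n(b, N) = -2*N + b = b - 2*N)
3562 + n(Q(1/7, 6), -29) = 3562 + (⅓ - 2*(-29)) = 3562 + (⅓ + 58) = 3562 + 175/3 = 10861/3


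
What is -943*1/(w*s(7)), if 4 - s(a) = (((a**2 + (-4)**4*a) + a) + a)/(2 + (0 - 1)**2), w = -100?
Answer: -2829/184300 ≈ -0.015350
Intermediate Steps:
s(a) = 4 - 86*a - a**2/3 (s(a) = 4 - (((a**2 + (-4)**4*a) + a) + a)/(2 + (0 - 1)**2) = 4 - (((a**2 + 256*a) + a) + a)/(2 + (-1)**2) = 4 - ((a**2 + 257*a) + a)/(2 + 1) = 4 - (a**2 + 258*a)/3 = 4 - (86*a + a**2/3) = 4 + (-86*a - a**2/3) = 4 - 86*a - a**2/3)
-943*1/(w*s(7)) = -943*(-1/(100*(4 - 86*7 - 1/3*7**2))) = -943*(-1/(100*(4 - 602 - 1/3*49))) = -943*(-1/(100*(4 - 602 - 49/3))) = -943/((-100*(-1843/3))) = -943/184300/3 = -943*3/184300 = -2829/184300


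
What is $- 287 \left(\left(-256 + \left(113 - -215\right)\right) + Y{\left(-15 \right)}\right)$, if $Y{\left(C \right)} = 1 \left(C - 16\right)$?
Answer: $-11767$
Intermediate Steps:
$Y{\left(C \right)} = -16 + C$ ($Y{\left(C \right)} = 1 \left(-16 + C\right) = -16 + C$)
$- 287 \left(\left(-256 + \left(113 - -215\right)\right) + Y{\left(-15 \right)}\right) = - 287 \left(\left(-256 + \left(113 - -215\right)\right) - 31\right) = - 287 \left(\left(-256 + \left(113 + 215\right)\right) - 31\right) = - 287 \left(\left(-256 + 328\right) - 31\right) = - 287 \left(72 - 31\right) = \left(-287\right) 41 = -11767$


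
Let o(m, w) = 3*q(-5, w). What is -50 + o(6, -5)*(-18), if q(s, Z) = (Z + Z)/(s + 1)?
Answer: -185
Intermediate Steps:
q(s, Z) = 2*Z/(1 + s) (q(s, Z) = (2*Z)/(1 + s) = 2*Z/(1 + s))
o(m, w) = -3*w/2 (o(m, w) = 3*(2*w/(1 - 5)) = 3*(2*w/(-4)) = 3*(2*w*(-1/4)) = 3*(-w/2) = -3*w/2)
-50 + o(6, -5)*(-18) = -50 - 3/2*(-5)*(-18) = -50 + (15/2)*(-18) = -50 - 135 = -185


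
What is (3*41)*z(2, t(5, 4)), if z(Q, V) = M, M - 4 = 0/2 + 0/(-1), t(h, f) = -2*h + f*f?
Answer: 492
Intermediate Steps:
t(h, f) = f**2 - 2*h (t(h, f) = -2*h + f**2 = f**2 - 2*h)
M = 4 (M = 4 + (0/2 + 0/(-1)) = 4 + (0*(1/2) + 0*(-1)) = 4 + (0 + 0) = 4 + 0 = 4)
z(Q, V) = 4
(3*41)*z(2, t(5, 4)) = (3*41)*4 = 123*4 = 492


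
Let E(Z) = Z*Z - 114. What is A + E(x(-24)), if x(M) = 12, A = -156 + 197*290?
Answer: 57004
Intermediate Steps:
A = 56974 (A = -156 + 57130 = 56974)
E(Z) = -114 + Z² (E(Z) = Z² - 114 = -114 + Z²)
A + E(x(-24)) = 56974 + (-114 + 12²) = 56974 + (-114 + 144) = 56974 + 30 = 57004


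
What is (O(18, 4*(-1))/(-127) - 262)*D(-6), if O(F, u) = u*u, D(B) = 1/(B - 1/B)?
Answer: 39948/889 ≈ 44.936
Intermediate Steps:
O(F, u) = u²
(O(18, 4*(-1))/(-127) - 262)*D(-6) = ((4*(-1))²/(-127) - 262)*(-6/(-1 + (-6)²)) = ((-4)²*(-1/127) - 262)*(-6/(-1 + 36)) = (16*(-1/127) - 262)*(-6/35) = (-16/127 - 262)*(-6*1/35) = -33290/127*(-6/35) = 39948/889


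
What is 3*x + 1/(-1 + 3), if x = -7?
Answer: -41/2 ≈ -20.500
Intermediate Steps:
3*x + 1/(-1 + 3) = 3*(-7) + 1/(-1 + 3) = -21 + 1/2 = -41/2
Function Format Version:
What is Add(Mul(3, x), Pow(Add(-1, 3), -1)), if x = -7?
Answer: Rational(-41, 2) ≈ -20.500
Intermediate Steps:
Add(Mul(3, x), Pow(Add(-1, 3), -1)) = Add(Mul(3, -7), Pow(Add(-1, 3), -1)) = Add(-21, Pow(2, -1)) = Add(-21, Rational(1, 2)) = Rational(-41, 2)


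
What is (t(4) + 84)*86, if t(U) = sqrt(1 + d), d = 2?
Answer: 7224 + 86*sqrt(3) ≈ 7373.0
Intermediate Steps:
t(U) = sqrt(3) (t(U) = sqrt(1 + 2) = sqrt(3))
(t(4) + 84)*86 = (sqrt(3) + 84)*86 = (84 + sqrt(3))*86 = 7224 + 86*sqrt(3)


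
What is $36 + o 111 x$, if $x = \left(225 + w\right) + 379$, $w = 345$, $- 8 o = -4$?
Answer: $\frac{105411}{2} \approx 52706.0$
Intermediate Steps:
$o = \frac{1}{2}$ ($o = \left(- \frac{1}{8}\right) \left(-4\right) = \frac{1}{2} \approx 0.5$)
$x = 949$ ($x = \left(225 + 345\right) + 379 = 570 + 379 = 949$)
$36 + o 111 x = 36 + \frac{1}{2} \cdot 111 \cdot 949 = 36 + \frac{111}{2} \cdot 949 = 36 + \frac{105339}{2} = \frac{105411}{2}$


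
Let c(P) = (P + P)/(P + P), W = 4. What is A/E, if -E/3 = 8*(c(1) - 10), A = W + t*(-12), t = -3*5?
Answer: 23/27 ≈ 0.85185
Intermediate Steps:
t = -15
c(P) = 1 (c(P) = (2*P)/((2*P)) = (2*P)*(1/(2*P)) = 1)
A = 184 (A = 4 - 15*(-12) = 4 + 180 = 184)
E = 216 (E = -24*(1 - 10) = -24*(-9) = -3*(-72) = 216)
A/E = 184/216 = 184*(1/216) = 23/27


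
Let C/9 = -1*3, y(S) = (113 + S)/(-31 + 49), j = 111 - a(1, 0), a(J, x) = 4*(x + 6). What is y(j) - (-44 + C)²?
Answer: -45269/9 ≈ -5029.9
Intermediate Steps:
a(J, x) = 24 + 4*x (a(J, x) = 4*(6 + x) = 24 + 4*x)
j = 87 (j = 111 - (24 + 4*0) = 111 - (24 + 0) = 111 - 1*24 = 111 - 24 = 87)
y(S) = 113/18 + S/18 (y(S) = (113 + S)/18 = (113 + S)*(1/18) = 113/18 + S/18)
C = -27 (C = 9*(-1*3) = 9*(-3) = -27)
y(j) - (-44 + C)² = (113/18 + (1/18)*87) - (-44 - 27)² = (113/18 + 29/6) - 1*(-71)² = 100/9 - 1*5041 = 100/9 - 5041 = -45269/9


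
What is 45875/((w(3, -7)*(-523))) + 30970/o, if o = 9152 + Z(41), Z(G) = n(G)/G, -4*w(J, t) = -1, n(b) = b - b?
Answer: -831597345/2393248 ≈ -347.48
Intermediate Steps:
n(b) = 0
w(J, t) = 1/4 (w(J, t) = -1/4*(-1) = 1/4)
Z(G) = 0 (Z(G) = 0/G = 0)
o = 9152 (o = 9152 + 0 = 9152)
45875/((w(3, -7)*(-523))) + 30970/o = 45875/(((1/4)*(-523))) + 30970/9152 = 45875/(-523/4) + 30970*(1/9152) = 45875*(-4/523) + 15485/4576 = -183500/523 + 15485/4576 = -831597345/2393248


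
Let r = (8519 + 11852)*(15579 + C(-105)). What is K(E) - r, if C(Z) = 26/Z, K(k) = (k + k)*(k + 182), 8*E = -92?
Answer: -66645324113/210 ≈ -3.1736e+8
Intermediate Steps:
E = -23/2 (E = (⅛)*(-92) = -23/2 ≈ -11.500)
K(k) = 2*k*(182 + k) (K(k) = (2*k)*(182 + k) = 2*k*(182 + k))
r = 33322250299/105 (r = (8519 + 11852)*(15579 + 26/(-105)) = 20371*(15579 + 26*(-1/105)) = 20371*(15579 - 26/105) = 20371*(1635769/105) = 33322250299/105 ≈ 3.1736e+8)
K(E) - r = 2*(-23/2)*(182 - 23/2) - 1*33322250299/105 = 2*(-23/2)*(341/2) - 33322250299/105 = -7843/2 - 33322250299/105 = -66645324113/210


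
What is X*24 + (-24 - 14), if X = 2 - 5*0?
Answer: 10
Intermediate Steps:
X = 2 (X = 2 + 0 = 2)
X*24 + (-24 - 14) = 2*24 + (-24 - 14) = 48 - 38 = 10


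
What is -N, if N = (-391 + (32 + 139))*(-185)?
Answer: -40700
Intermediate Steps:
N = 40700 (N = (-391 + 171)*(-185) = -220*(-185) = 40700)
-N = -1*40700 = -40700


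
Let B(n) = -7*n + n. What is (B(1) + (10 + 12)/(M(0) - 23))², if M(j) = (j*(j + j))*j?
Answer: 25600/529 ≈ 48.393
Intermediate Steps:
B(n) = -6*n
M(j) = 2*j³ (M(j) = (j*(2*j))*j = (2*j²)*j = 2*j³)
(B(1) + (10 + 12)/(M(0) - 23))² = (-6*1 + (10 + 12)/(2*0³ - 23))² = (-6 + 22/(2*0 - 23))² = (-6 + 22/(0 - 23))² = (-6 + 22/(-23))² = (-6 + 22*(-1/23))² = (-6 - 22/23)² = (-160/23)² = 25600/529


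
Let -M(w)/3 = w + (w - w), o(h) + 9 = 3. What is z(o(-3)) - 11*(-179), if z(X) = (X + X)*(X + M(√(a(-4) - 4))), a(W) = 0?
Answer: 2041 + 72*I ≈ 2041.0 + 72.0*I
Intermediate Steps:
o(h) = -6 (o(h) = -9 + 3 = -6)
M(w) = -3*w (M(w) = -3*(w + (w - w)) = -3*(w + 0) = -3*w)
z(X) = 2*X*(X - 6*I) (z(X) = (X + X)*(X - 3*√(0 - 4)) = (2*X)*(X - 6*I) = 2*X*(X - 6*I))
z(o(-3)) - 11*(-179) = 2*(-6)*(-6 - 6*I) - 11*(-179) = (72 + 72*I) - 1*(-1969) = (72 + 72*I) + 1969 = 2041 + 72*I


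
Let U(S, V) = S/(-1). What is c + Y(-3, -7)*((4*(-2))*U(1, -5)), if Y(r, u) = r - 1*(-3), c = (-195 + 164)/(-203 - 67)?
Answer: 31/270 ≈ 0.11481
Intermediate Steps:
U(S, V) = -S (U(S, V) = S*(-1) = -S)
c = 31/270 (c = -31/(-270) = -31*(-1/270) = 31/270 ≈ 0.11481)
Y(r, u) = 3 + r (Y(r, u) = r + 3 = 3 + r)
c + Y(-3, -7)*((4*(-2))*U(1, -5)) = 31/270 + (3 - 3)*((4*(-2))*(-1*1)) = 31/270 + 0*(-8*(-1)) = 31/270 + 0*8 = 31/270 + 0 = 31/270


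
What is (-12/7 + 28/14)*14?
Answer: 4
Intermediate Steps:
(-12/7 + 28/14)*14 = (-12*1/7 + 28*(1/14))*14 = (-12/7 + 2)*14 = (2/7)*14 = 4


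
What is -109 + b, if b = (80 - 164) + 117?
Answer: -76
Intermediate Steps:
b = 33 (b = -84 + 117 = 33)
-109 + b = -109 + 33 = -76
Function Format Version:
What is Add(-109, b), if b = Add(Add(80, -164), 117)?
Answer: -76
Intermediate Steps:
b = 33 (b = Add(-84, 117) = 33)
Add(-109, b) = Add(-109, 33) = -76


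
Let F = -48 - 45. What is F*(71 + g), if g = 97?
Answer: -15624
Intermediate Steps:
F = -93
F*(71 + g) = -93*(71 + 97) = -93*168 = -15624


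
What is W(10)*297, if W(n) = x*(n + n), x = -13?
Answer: -77220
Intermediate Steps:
W(n) = -26*n (W(n) = -13*(n + n) = -26*n)
W(10)*297 = -26*10*297 = -260*297 = -77220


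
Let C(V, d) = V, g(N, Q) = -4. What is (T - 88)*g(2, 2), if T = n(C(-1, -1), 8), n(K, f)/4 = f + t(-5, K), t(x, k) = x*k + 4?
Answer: 80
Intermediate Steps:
t(x, k) = 4 + k*x (t(x, k) = k*x + 4 = 4 + k*x)
n(K, f) = 16 - 20*K + 4*f (n(K, f) = 4*(f + (4 + K*(-5))) = 4*(f + (4 - 5*K)) = 4*(4 + f - 5*K) = 16 - 20*K + 4*f)
T = 68 (T = 16 - 20*(-1) + 4*8 = 16 + 20 + 32 = 68)
(T - 88)*g(2, 2) = (68 - 88)*(-4) = -20*(-4) = 80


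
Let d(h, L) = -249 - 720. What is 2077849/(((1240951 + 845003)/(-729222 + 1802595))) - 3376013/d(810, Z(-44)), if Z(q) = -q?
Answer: 42513915785165/39633126 ≈ 1.0727e+6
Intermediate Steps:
d(h, L) = -969
2077849/(((1240951 + 845003)/(-729222 + 1802595))) - 3376013/d(810, Z(-44)) = 2077849/(((1240951 + 845003)/(-729222 + 1802595))) - 3376013/(-969) = 2077849/((2085954/1073373)) - 3376013*(-1/969) = 2077849/((2085954*(1/1073373))) + 198589/57 = 2077849/(695318/357791) + 198589/57 = 2077849*(357791/695318) + 198589/57 = 743435671559/695318 + 198589/57 = 42513915785165/39633126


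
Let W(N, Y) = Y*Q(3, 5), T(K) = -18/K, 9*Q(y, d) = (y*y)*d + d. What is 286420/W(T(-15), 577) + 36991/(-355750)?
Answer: 18319560893/205267750 ≈ 89.247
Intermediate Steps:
Q(y, d) = d/9 + d*y²/9 (Q(y, d) = ((y*y)*d + d)/9 = (y²*d + d)/9 = (d*y² + d)/9 = (d + d*y²)/9 = d/9 + d*y²/9)
W(N, Y) = 50*Y/9 (W(N, Y) = Y*((⅑)*5*(1 + 3²)) = Y*((⅑)*5*(1 + 9)) = Y*((⅑)*5*10) = Y*(50/9) = 50*Y/9)
286420/W(T(-15), 577) + 36991/(-355750) = 286420/(((50/9)*577)) + 36991/(-355750) = 286420/(28850/9) + 36991*(-1/355750) = 286420*(9/28850) - 36991/355750 = 257778/2885 - 36991/355750 = 18319560893/205267750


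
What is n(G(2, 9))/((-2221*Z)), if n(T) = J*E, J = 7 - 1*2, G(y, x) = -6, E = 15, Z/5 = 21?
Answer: -5/15547 ≈ -0.00032161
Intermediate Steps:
Z = 105 (Z = 5*21 = 105)
J = 5 (J = 7 - 2 = 5)
n(T) = 75 (n(T) = 5*15 = 75)
n(G(2, 9))/((-2221*Z)) = 75/((-2221*105)) = 75/(-233205) = 75*(-1/233205) = -5/15547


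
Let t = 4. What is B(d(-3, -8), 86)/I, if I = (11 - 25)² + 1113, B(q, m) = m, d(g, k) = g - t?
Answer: 86/1309 ≈ 0.065699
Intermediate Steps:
d(g, k) = -4 + g (d(g, k) = g - 1*4 = g - 4 = -4 + g)
I = 1309 (I = (-14)² + 1113 = 196 + 1113 = 1309)
B(d(-3, -8), 86)/I = 86/1309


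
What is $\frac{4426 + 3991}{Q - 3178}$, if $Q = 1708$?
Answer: $- \frac{8417}{1470} \approx -5.7259$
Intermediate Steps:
$\frac{4426 + 3991}{Q - 3178} = \frac{4426 + 3991}{1708 - 3178} = \frac{8417}{-1470} = 8417 \left(- \frac{1}{1470}\right) = - \frac{8417}{1470}$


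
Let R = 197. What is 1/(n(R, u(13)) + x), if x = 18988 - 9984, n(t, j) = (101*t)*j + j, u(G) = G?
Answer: 1/267678 ≈ 3.7358e-6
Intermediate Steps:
n(t, j) = j + 101*j*t (n(t, j) = 101*j*t + j = j + 101*j*t)
x = 9004
1/(n(R, u(13)) + x) = 1/(13*(1 + 101*197) + 9004) = 1/(13*(1 + 19897) + 9004) = 1/(13*19898 + 9004) = 1/(258674 + 9004) = 1/267678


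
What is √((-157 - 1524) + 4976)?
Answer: √3295 ≈ 57.402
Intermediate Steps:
√((-157 - 1524) + 4976) = √(-1681 + 4976) = √3295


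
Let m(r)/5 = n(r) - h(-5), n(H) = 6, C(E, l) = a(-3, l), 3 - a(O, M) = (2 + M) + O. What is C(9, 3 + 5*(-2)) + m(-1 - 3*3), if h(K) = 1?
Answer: 36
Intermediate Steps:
a(O, M) = 1 - M - O (a(O, M) = 3 - ((2 + M) + O) = 3 - (2 + M + O) = 3 + (-2 - M - O) = 1 - M - O)
C(E, l) = 4 - l (C(E, l) = 1 - l - 1*(-3) = 1 - l + 3 = 4 - l)
m(r) = 25 (m(r) = 5*(6 - 1*1) = 5*(6 - 1) = 5*5 = 25)
C(9, 3 + 5*(-2)) + m(-1 - 3*3) = (4 - (3 + 5*(-2))) + 25 = (4 - (3 - 10)) + 25 = (4 - 1*(-7)) + 25 = (4 + 7) + 25 = 11 + 25 = 36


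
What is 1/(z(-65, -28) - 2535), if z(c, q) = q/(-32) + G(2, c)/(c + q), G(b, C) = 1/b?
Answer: -744/1885393 ≈ -0.00039461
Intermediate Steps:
z(c, q) = 1/(2*(c + q)) - q/32 (z(c, q) = q/(-32) + 1/(2*(c + q)) = q*(-1/32) + 1/(2*(c + q)) = -q/32 + 1/(2*(c + q)) = 1/(2*(c + q)) - q/32)
1/(z(-65, -28) - 2535) = 1/((16 - 1*(-28)² - 1*(-65)*(-28))/(32*(-65 - 28)) - 2535) = 1/((1/32)*(16 - 1*784 - 1820)/(-93) - 2535) = 1/((1/32)*(-1/93)*(16 - 784 - 1820) - 2535) = 1/((1/32)*(-1/93)*(-2588) - 2535) = 1/(647/744 - 2535) = 1/(-1885393/744) = -744/1885393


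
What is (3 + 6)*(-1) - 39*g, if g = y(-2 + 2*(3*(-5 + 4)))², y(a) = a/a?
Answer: -48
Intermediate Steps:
y(a) = 1
g = 1 (g = 1² = 1)
(3 + 6)*(-1) - 39*g = (3 + 6)*(-1) - 39*1 = 9*(-1) - 39 = -9 - 39 = -48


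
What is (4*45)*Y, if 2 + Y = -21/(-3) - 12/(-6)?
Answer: 1260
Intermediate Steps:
Y = 7 (Y = -2 + (-21/(-3) - 12/(-6)) = -2 + (-21*(-1/3) - 12*(-1/6)) = -2 + (7 + 2) = -2 + 9 = 7)
(4*45)*Y = (4*45)*7 = 180*7 = 1260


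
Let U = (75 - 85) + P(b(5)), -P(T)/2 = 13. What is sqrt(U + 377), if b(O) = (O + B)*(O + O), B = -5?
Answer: sqrt(341) ≈ 18.466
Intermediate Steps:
b(O) = 2*O*(-5 + O) (b(O) = (O - 5)*(O + O) = (-5 + O)*(2*O) = 2*O*(-5 + O))
P(T) = -26 (P(T) = -2*13 = -26)
U = -36 (U = (75 - 85) - 26 = -10 - 26 = -36)
sqrt(U + 377) = sqrt(-36 + 377) = sqrt(341)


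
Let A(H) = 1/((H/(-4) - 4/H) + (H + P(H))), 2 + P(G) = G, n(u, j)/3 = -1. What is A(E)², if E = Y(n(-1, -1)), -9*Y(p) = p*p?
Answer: 16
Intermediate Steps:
n(u, j) = -3 (n(u, j) = 3*(-1) = -3)
P(G) = -2 + G
Y(p) = -p²/9 (Y(p) = -p*p/9 = -p²/9)
E = -1 (E = -⅑*(-3)² = -⅑*9 = -1)
A(H) = 1/(-2 - 4/H + 7*H/4) (A(H) = 1/((H/(-4) - 4/H) + (H + (-2 + H))) = 1/((H*(-¼) - 4/H) + (-2 + 2*H)) = 1/((-H/4 - 4/H) + (-2 + 2*H)) = 1/((-4/H - H/4) + (-2 + 2*H)) = 1/(-2 - 4/H + 7*H/4))
A(E)² = (4*(-1)/(-16 - 8*(-1) + 7*(-1)²))² = (4*(-1)/(-16 + 8 + 7*1))² = (4*(-1)/(-16 + 8 + 7))² = (4*(-1)/(-1))² = (4*(-1)*(-1))² = 4² = 16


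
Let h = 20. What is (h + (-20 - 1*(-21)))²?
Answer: 441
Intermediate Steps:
(h + (-20 - 1*(-21)))² = (20 + (-20 - 1*(-21)))² = (20 + (-20 + 21))² = (20 + 1)² = 21² = 441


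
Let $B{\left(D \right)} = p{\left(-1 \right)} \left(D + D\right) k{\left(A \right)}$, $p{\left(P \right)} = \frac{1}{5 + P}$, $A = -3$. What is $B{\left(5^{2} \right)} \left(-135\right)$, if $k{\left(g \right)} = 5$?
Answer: $- \frac{16875}{2} \approx -8437.5$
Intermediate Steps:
$B{\left(D \right)} = \frac{5 D}{2}$ ($B{\left(D \right)} = \frac{D + D}{5 - 1} \cdot 5 = \frac{2 D}{4} \cdot 5 = \frac{D}{2} \cdot 5 = \frac{5 D}{2}$)
$B{\left(5^{2} \right)} \left(-135\right) = \frac{5 \cdot 5^{2}}{2} \left(-135\right) = \frac{5}{2} \cdot 25 \left(-135\right) = \frac{125}{2} \left(-135\right) = - \frac{16875}{2}$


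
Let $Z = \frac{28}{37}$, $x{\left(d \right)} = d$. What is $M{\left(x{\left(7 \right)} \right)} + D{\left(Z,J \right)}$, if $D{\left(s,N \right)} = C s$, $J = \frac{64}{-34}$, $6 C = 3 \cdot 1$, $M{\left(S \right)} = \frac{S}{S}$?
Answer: $\frac{51}{37} \approx 1.3784$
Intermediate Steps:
$M{\left(S \right)} = 1$
$C = \frac{1}{2}$ ($C = \frac{3 \cdot 1}{6} = \frac{1}{6} \cdot 3 = \frac{1}{2} \approx 0.5$)
$J = - \frac{32}{17}$ ($J = 64 \left(- \frac{1}{34}\right) = - \frac{32}{17} \approx -1.8824$)
$Z = \frac{28}{37}$ ($Z = 28 \cdot \frac{1}{37} = \frac{28}{37} \approx 0.75676$)
$D{\left(s,N \right)} = \frac{s}{2}$
$M{\left(x{\left(7 \right)} \right)} + D{\left(Z,J \right)} = 1 + \frac{1}{2} \cdot \frac{28}{37} = 1 + \frac{14}{37} = \frac{51}{37}$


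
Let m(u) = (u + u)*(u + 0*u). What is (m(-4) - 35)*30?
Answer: -90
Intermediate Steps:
m(u) = 2*u² (m(u) = (2*u)*(u + 0) = (2*u)*u = 2*u²)
(m(-4) - 35)*30 = (2*(-4)² - 35)*30 = (2*16 - 35)*30 = (32 - 35)*30 = -3*30 = -90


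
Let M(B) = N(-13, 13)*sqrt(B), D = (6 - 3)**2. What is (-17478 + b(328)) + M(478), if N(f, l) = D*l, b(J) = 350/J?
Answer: -2866217/164 + 117*sqrt(478) ≈ -14919.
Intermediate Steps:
D = 9 (D = 3**2 = 9)
N(f, l) = 9*l
M(B) = 117*sqrt(B) (M(B) = (9*13)*sqrt(B) = 117*sqrt(B))
(-17478 + b(328)) + M(478) = (-17478 + 350/328) + 117*sqrt(478) = (-17478 + 350*(1/328)) + 117*sqrt(478) = (-17478 + 175/164) + 117*sqrt(478) = -2866217/164 + 117*sqrt(478)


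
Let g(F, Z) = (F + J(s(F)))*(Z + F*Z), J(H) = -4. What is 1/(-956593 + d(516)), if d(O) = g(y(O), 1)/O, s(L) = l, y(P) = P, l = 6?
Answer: -129/123334321 ≈ -1.0459e-6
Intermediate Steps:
s(L) = 6
g(F, Z) = (-4 + F)*(Z + F*Z) (g(F, Z) = (F - 4)*(Z + F*Z) = (-4 + F)*(Z + F*Z))
d(O) = (-4 + O² - 3*O)/O (d(O) = (1*(-4 + O² - 3*O))/O = (-4 + O² - 3*O)/O)
1/(-956593 + d(516)) = 1/(-956593 + (-3 + 516 - 4/516)) = 1/(-956593 + (-3 + 516 - 4*1/516)) = 1/(-956593 + (-3 + 516 - 1/129)) = 1/(-956593 + 66176/129) = 1/(-123334321/129) = -129/123334321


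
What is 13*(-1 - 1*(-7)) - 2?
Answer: 76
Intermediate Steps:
13*(-1 - 1*(-7)) - 2 = 13*(-1 + 7) - 2 = 13*6 - 2 = 78 - 2 = 76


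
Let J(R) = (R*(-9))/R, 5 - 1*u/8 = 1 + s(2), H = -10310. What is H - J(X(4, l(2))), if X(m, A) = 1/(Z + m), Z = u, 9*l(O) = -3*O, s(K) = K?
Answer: -10301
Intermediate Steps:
u = 16 (u = 40 - 8*(1 + 2) = 40 - 8*3 = 40 - 24 = 16)
l(O) = -O/3 (l(O) = (-3*O)/9 = -O/3)
Z = 16
X(m, A) = 1/(16 + m)
J(R) = -9 (J(R) = (-9*R)/R = -9)
H - J(X(4, l(2))) = -10310 - 1*(-9) = -10310 + 9 = -10301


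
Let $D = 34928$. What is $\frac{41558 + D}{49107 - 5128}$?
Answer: $\frac{76486}{43979} \approx 1.7391$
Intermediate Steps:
$\frac{41558 + D}{49107 - 5128} = \frac{41558 + 34928}{49107 - 5128} = \frac{76486}{43979}$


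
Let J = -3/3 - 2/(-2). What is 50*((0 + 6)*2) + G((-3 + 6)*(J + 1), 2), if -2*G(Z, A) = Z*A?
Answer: 597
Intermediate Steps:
J = 0 (J = -3*⅓ - 2*(-½) = -1 + 1 = 0)
G(Z, A) = -A*Z/2 (G(Z, A) = -Z*A/2 = -A*Z/2)
50*((0 + 6)*2) + G((-3 + 6)*(J + 1), 2) = 50*((0 + 6)*2) - ½*2*(-3 + 6)*(0 + 1) = 50*(6*2) - ½*2*3*1 = 50*12 - ½*2*3 = 600 - 3 = 597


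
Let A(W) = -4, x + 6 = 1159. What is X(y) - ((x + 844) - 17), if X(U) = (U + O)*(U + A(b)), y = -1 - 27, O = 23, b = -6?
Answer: -1820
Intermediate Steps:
x = 1153 (x = -6 + 1159 = 1153)
y = -28
X(U) = (-4 + U)*(23 + U) (X(U) = (U + 23)*(U - 4) = (23 + U)*(-4 + U) = (-4 + U)*(23 + U))
X(y) - ((x + 844) - 17) = (-92 + (-28)² + 19*(-28)) - ((1153 + 844) - 17) = (-92 + 784 - 532) - (1997 - 17) = 160 - 1*1980 = 160 - 1980 = -1820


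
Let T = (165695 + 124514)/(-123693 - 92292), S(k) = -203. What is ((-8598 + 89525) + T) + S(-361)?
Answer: 17434882931/215985 ≈ 80723.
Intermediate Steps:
T = -290209/215985 (T = 290209/(-215985) = 290209*(-1/215985) = -290209/215985 ≈ -1.3437)
((-8598 + 89525) + T) + S(-361) = ((-8598 + 89525) - 290209/215985) - 203 = (80927 - 290209/215985) - 203 = 17478727886/215985 - 203 = 17434882931/215985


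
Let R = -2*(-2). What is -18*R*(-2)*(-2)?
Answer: -288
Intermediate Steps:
R = 4
-18*R*(-2)*(-2) = -72*(-2)*(-2) = -18*(-8)*(-2) = 144*(-2) = -288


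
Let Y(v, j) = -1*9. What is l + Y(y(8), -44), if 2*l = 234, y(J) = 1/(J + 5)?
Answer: 108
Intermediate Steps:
y(J) = 1/(5 + J)
Y(v, j) = -9
l = 117 (l = (½)*234 = 117)
l + Y(y(8), -44) = 117 - 9 = 108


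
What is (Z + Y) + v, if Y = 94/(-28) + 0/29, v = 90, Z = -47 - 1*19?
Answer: 289/14 ≈ 20.643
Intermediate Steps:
Z = -66 (Z = -47 - 19 = -66)
Y = -47/14 (Y = 94*(-1/28) + 0*(1/29) = -47/14 + 0 = -47/14 ≈ -3.3571)
(Z + Y) + v = (-66 - 47/14) + 90 = -971/14 + 90 = 289/14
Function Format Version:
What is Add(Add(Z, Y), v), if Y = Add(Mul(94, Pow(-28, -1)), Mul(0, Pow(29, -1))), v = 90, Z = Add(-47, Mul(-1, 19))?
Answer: Rational(289, 14) ≈ 20.643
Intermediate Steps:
Z = -66 (Z = Add(-47, -19) = -66)
Y = Rational(-47, 14) (Y = Add(Mul(94, Rational(-1, 28)), Mul(0, Rational(1, 29))) = Add(Rational(-47, 14), 0) = Rational(-47, 14) ≈ -3.3571)
Add(Add(Z, Y), v) = Add(Add(-66, Rational(-47, 14)), 90) = Add(Rational(-971, 14), 90) = Rational(289, 14)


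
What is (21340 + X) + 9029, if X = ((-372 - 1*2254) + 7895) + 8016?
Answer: 43654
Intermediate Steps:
X = 13285 (X = ((-372 - 2254) + 7895) + 8016 = (-2626 + 7895) + 8016 = 5269 + 8016 = 13285)
(21340 + X) + 9029 = (21340 + 13285) + 9029 = 34625 + 9029 = 43654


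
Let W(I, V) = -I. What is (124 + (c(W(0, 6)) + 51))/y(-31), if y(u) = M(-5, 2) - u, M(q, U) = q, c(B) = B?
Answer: 175/26 ≈ 6.7308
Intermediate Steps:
y(u) = -5 - u
(124 + (c(W(0, 6)) + 51))/y(-31) = (124 + (-1*0 + 51))/(-5 - 1*(-31)) = (124 + (0 + 51))/(-5 + 31) = (124 + 51)/26 = 175*(1/26) = 175/26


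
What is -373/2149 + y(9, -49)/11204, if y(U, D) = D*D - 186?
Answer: 580943/24077396 ≈ 0.024128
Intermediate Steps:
y(U, D) = -186 + D² (y(U, D) = D² - 186 = -186 + D²)
-373/2149 + y(9, -49)/11204 = -373/2149 + (-186 + (-49)²)/11204 = -373*1/2149 + (-186 + 2401)*(1/11204) = -373/2149 + 2215*(1/11204) = -373/2149 + 2215/11204 = 580943/24077396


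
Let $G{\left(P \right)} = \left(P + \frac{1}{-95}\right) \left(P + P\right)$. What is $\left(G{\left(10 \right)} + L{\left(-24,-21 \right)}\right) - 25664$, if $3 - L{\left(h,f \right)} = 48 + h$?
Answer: $- \frac{484219}{19} \approx -25485.0$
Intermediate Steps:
$L{\left(h,f \right)} = -45 - h$ ($L{\left(h,f \right)} = 3 - \left(48 + h\right) = -45 - h$)
$G{\left(P \right)} = 2 P \left(- \frac{1}{95} + P\right)$ ($G{\left(P \right)} = \left(P - \frac{1}{95}\right) 2 P = \left(- \frac{1}{95} + P\right) 2 P = 2 P \left(- \frac{1}{95} + P\right)$)
$\left(G{\left(10 \right)} + L{\left(-24,-21 \right)}\right) - 25664 = \left(\frac{2}{95} \cdot 10 \left(-1 + 95 \cdot 10\right) - 21\right) - 25664 = \left(\frac{2}{95} \cdot 10 \left(-1 + 950\right) + \left(-45 + 24\right)\right) - 25664 = \left(\frac{2}{95} \cdot 10 \cdot 949 - 21\right) - 25664 = \left(\frac{3796}{19} - 21\right) - 25664 = \frac{3397}{19} - 25664 = - \frac{484219}{19}$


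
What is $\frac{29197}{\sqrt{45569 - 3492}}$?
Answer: $\frac{4171 \sqrt{42077}}{6011} \approx 142.34$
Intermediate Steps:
$\frac{29197}{\sqrt{45569 - 3492}} = \frac{29197}{\sqrt{42077}} = 29197 \frac{\sqrt{42077}}{42077} = \frac{4171 \sqrt{42077}}{6011}$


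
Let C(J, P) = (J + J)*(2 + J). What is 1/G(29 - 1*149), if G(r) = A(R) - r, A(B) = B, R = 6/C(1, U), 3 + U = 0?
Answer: 1/121 ≈ 0.0082645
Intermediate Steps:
U = -3 (U = -3 + 0 = -3)
C(J, P) = 2*J*(2 + J) (C(J, P) = (2*J)*(2 + J) = 2*J*(2 + J))
R = 1 (R = 6/((2*1*(2 + 1))) = 6/((2*1*3)) = 6/6 = 6*(1/6) = 1)
G(r) = 1 - r
1/G(29 - 1*149) = 1/(1 - (29 - 1*149)) = 1/(1 - (29 - 149)) = 1/(1 - 1*(-120)) = 1/(1 + 120) = 1/121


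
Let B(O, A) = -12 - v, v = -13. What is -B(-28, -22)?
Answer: -1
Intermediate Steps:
B(O, A) = 1 (B(O, A) = -12 - 1*(-13) = -12 + 13 = 1)
-B(-28, -22) = -1*1 = -1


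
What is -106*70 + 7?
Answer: -7413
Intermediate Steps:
-106*70 + 7 = -7420 + 7 = -7413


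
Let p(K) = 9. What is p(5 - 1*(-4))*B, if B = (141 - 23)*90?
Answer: 95580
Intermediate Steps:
B = 10620 (B = 118*90 = 10620)
p(5 - 1*(-4))*B = 9*10620 = 95580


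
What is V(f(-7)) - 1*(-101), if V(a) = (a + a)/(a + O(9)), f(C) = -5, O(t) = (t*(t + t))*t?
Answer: 146743/1453 ≈ 100.99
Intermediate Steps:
O(t) = 2*t³ (O(t) = (t*(2*t))*t = (2*t²)*t = 2*t³)
V(a) = 2*a/(1458 + a) (V(a) = (a + a)/(a + 2*9³) = (2*a)/(a + 2*729) = (2*a)/(a + 1458) = (2*a)/(1458 + a) = 2*a/(1458 + a))
V(f(-7)) - 1*(-101) = 2*(-5)/(1458 - 5) - 1*(-101) = 2*(-5)/1453 + 101 = 2*(-5)*(1/1453) + 101 = -10/1453 + 101 = 146743/1453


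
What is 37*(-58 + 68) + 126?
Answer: 496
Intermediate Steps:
37*(-58 + 68) + 126 = 37*10 + 126 = 370 + 126 = 496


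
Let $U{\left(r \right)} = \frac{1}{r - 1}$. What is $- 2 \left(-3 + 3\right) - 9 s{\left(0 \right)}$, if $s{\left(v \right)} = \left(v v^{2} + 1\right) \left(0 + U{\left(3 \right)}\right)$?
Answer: $- \frac{9}{2} \approx -4.5$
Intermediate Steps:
$U{\left(r \right)} = \frac{1}{-1 + r}$
$s{\left(v \right)} = \frac{1}{2} + \frac{v^{3}}{2}$ ($s{\left(v \right)} = \left(v v^{2} + 1\right) \left(0 + \frac{1}{-1 + 3}\right) = \left(v^{3} + 1\right) \left(0 + \frac{1}{2}\right) = \left(1 + v^{3}\right) \left(0 + \frac{1}{2}\right) = \left(1 + v^{3}\right) \frac{1}{2} = \frac{1}{2} + \frac{v^{3}}{2}$)
$- 2 \left(-3 + 3\right) - 9 s{\left(0 \right)} = - 2 \left(-3 + 3\right) - 9 \left(\frac{1}{2} + \frac{0^{3}}{2}\right) = \left(-2\right) 0 - 9 \left(\frac{1}{2} + \frac{1}{2} \cdot 0\right) = 0 - 9 \left(\frac{1}{2} + 0\right) = 0 - \frac{9}{2} = - \frac{9}{2}$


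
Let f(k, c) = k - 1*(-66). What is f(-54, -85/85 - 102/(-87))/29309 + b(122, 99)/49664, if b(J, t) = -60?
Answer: -290643/363900544 ≈ -0.00079869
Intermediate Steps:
f(k, c) = 66 + k (f(k, c) = k + 66 = 66 + k)
f(-54, -85/85 - 102/(-87))/29309 + b(122, 99)/49664 = (66 - 54)/29309 - 60/49664 = 12*(1/29309) - 60*1/49664 = 12/29309 - 15/12416 = -290643/363900544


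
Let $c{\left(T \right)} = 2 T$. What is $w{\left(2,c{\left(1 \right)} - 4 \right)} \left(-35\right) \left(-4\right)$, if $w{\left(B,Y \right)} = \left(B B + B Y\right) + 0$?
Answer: $0$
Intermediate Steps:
$w{\left(B,Y \right)} = B^{2} + B Y$ ($w{\left(B,Y \right)} = \left(B^{2} + B Y\right) + 0 = B^{2} + B Y$)
$w{\left(2,c{\left(1 \right)} - 4 \right)} \left(-35\right) \left(-4\right) = 2 \left(2 + \left(2 \cdot 1 - 4\right)\right) \left(-35\right) \left(-4\right) = 2 \left(2 + \left(2 - 4\right)\right) \left(-35\right) \left(-4\right) = 2 \left(2 - 2\right) \left(-35\right) \left(-4\right) = 2 \cdot 0 \left(-35\right) \left(-4\right) = 0 \left(-35\right) \left(-4\right) = 0 \left(-4\right) = 0$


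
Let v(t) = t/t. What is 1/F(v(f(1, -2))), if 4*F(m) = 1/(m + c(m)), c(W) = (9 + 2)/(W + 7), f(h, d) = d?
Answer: 19/2 ≈ 9.5000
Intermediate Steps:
c(W) = 11/(7 + W)
v(t) = 1
F(m) = 1/(4*(m + 11/(7 + m)))
1/F(v(f(1, -2))) = 1/((7 + 1)/(4*(11 + 1*(7 + 1)))) = 1/((¼)*8/(11 + 1*8)) = 1/((¼)*8/(11 + 8)) = 1/((¼)*8/19) = 1/((¼)*(1/19)*8) = 1/(2/19) = 19/2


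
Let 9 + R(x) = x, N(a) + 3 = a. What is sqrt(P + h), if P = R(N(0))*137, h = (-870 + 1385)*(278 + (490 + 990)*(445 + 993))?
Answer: sqrt(1096185126) ≈ 33109.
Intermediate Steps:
N(a) = -3 + a
R(x) = -9 + x
h = 1096186770 (h = 515*(278 + 1480*1438) = 515*(278 + 2128240) = 515*2128518 = 1096186770)
P = -1644 (P = (-9 + (-3 + 0))*137 = (-9 - 3)*137 = -12*137 = -1644)
sqrt(P + h) = sqrt(-1644 + 1096186770) = sqrt(1096185126)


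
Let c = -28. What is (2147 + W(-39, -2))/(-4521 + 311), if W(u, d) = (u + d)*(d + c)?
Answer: -3377/4210 ≈ -0.80214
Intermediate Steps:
W(u, d) = (-28 + d)*(d + u) (W(u, d) = (u + d)*(d - 28) = (d + u)*(-28 + d) = (-28 + d)*(d + u))
(2147 + W(-39, -2))/(-4521 + 311) = (2147 + ((-2)² - 28*(-2) - 28*(-39) - 2*(-39)))/(-4521 + 311) = (2147 + (4 + 56 + 1092 + 78))/(-4210) = (2147 + 1230)*(-1/4210) = 3377*(-1/4210) = -3377/4210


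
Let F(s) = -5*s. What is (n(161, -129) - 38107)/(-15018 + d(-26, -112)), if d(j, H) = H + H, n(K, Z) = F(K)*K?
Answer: 83856/7621 ≈ 11.003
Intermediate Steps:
n(K, Z) = -5*K² (n(K, Z) = (-5*K)*K = -5*K²)
d(j, H) = 2*H
(n(161, -129) - 38107)/(-15018 + d(-26, -112)) = (-5*161² - 38107)/(-15018 + 2*(-112)) = (-5*25921 - 38107)/(-15018 - 224) = (-129605 - 38107)/(-15242) = -167712*(-1/15242) = 83856/7621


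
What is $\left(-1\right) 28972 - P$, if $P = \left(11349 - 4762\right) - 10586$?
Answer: $-24973$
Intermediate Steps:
$P = -3999$ ($P = 6587 - 10586 = -3999$)
$\left(-1\right) 28972 - P = \left(-1\right) 28972 - -3999 = -28972 + 3999 = -24973$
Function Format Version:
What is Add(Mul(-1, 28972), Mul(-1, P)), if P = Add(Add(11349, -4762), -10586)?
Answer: -24973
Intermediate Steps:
P = -3999 (P = Add(6587, -10586) = -3999)
Add(Mul(-1, 28972), Mul(-1, P)) = Add(Mul(-1, 28972), Mul(-1, -3999)) = Add(-28972, 3999) = -24973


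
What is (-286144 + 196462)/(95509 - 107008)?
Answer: 29894/3833 ≈ 7.7991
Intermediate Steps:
(-286144 + 196462)/(95509 - 107008) = -89682/(-11499) = -89682*(-1/11499) = 29894/3833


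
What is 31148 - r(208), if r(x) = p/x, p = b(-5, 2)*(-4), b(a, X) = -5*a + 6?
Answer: 1619727/52 ≈ 31149.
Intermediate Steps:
b(a, X) = 6 - 5*a
p = -124 (p = (6 - 5*(-5))*(-4) = (6 + 25)*(-4) = 31*(-4) = -124)
r(x) = -124/x
31148 - r(208) = 31148 - (-124)/208 = 31148 - 1*(-31/52) = 31148 + 31/52 = 1619727/52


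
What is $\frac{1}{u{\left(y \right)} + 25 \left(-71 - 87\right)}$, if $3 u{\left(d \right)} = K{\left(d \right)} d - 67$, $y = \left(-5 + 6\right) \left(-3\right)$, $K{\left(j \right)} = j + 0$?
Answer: $- \frac{3}{11908} \approx -0.00025193$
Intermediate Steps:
$K{\left(j \right)} = j$
$y = -3$ ($y = 1 \left(-3\right) = -3$)
$u{\left(d \right)} = - \frac{67}{3} + \frac{d^{2}}{3}$ ($u{\left(d \right)} = \frac{d d - 67}{3} = \frac{d^{2} - 67}{3} = \frac{-67 + d^{2}}{3} = - \frac{67}{3} + \frac{d^{2}}{3}$)
$\frac{1}{u{\left(y \right)} + 25 \left(-71 - 87\right)} = \frac{1}{\left(- \frac{67}{3} + \frac{\left(-3\right)^{2}}{3}\right) + 25 \left(-71 - 87\right)} = \frac{1}{\left(- \frac{67}{3} + \frac{1}{3} \cdot 9\right) + 25 \left(-158\right)} = \frac{1}{\left(- \frac{67}{3} + 3\right) - 3950} = \frac{1}{- \frac{58}{3} - 3950} = \frac{1}{- \frac{11908}{3}} = - \frac{3}{11908}$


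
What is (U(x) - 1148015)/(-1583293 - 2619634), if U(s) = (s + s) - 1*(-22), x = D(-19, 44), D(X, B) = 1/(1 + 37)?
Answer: 21811866/79855613 ≈ 0.27314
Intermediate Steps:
D(X, B) = 1/38
x = 1/38 ≈ 0.026316
U(s) = 22 + 2*s (U(s) = 2*s + 22 = 22 + 2*s)
(U(x) - 1148015)/(-1583293 - 2619634) = ((22 + 2*(1/38)) - 1148015)/(-1583293 - 2619634) = ((22 + 1/19) - 1148015)/(-4202927) = (419/19 - 1148015)*(-1/4202927) = -21811866/19*(-1/4202927) = 21811866/79855613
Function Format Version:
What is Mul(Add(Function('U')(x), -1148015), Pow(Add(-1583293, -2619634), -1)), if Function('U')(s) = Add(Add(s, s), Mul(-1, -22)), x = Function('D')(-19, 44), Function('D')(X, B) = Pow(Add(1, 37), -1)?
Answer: Rational(21811866, 79855613) ≈ 0.27314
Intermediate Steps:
Function('D')(X, B) = Rational(1, 38) (Function('D')(X, B) = Pow(38, -1) = Rational(1, 38))
x = Rational(1, 38) ≈ 0.026316
Function('U')(s) = Add(22, Mul(2, s)) (Function('U')(s) = Add(Mul(2, s), 22) = Add(22, Mul(2, s)))
Mul(Add(Function('U')(x), -1148015), Pow(Add(-1583293, -2619634), -1)) = Mul(Add(Add(22, Mul(2, Rational(1, 38))), -1148015), Pow(Add(-1583293, -2619634), -1)) = Mul(Add(Add(22, Rational(1, 19)), -1148015), Pow(-4202927, -1)) = Mul(Add(Rational(419, 19), -1148015), Rational(-1, 4202927)) = Mul(Rational(-21811866, 19), Rational(-1, 4202927)) = Rational(21811866, 79855613)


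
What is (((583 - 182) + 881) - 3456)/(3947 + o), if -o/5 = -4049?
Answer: -1087/12096 ≈ -0.089864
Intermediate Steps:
o = 20245 (o = -5*(-4049) = 20245)
(((583 - 182) + 881) - 3456)/(3947 + o) = (((583 - 182) + 881) - 3456)/(3947 + 20245) = ((401 + 881) - 3456)/24192 = (1282 - 3456)*(1/24192) = -2174*1/24192 = -1087/12096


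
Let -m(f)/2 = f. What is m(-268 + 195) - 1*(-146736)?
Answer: 146882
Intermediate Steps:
m(f) = -2*f
m(-268 + 195) - 1*(-146736) = -2*(-268 + 195) - 1*(-146736) = -2*(-73) + 146736 = 146 + 146736 = 146882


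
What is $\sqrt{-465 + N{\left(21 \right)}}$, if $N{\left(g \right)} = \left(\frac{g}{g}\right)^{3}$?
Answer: $4 i \sqrt{29} \approx 21.541 i$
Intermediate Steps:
$N{\left(g \right)} = 1$ ($N{\left(g \right)} = 1^{3} = 1$)
$\sqrt{-465 + N{\left(21 \right)}} = \sqrt{-465 + 1} = \sqrt{-464} = 4 i \sqrt{29}$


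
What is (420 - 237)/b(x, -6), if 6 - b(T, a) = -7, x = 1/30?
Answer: 183/13 ≈ 14.077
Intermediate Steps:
x = 1/30 ≈ 0.033333
b(T, a) = 13 (b(T, a) = 6 - 1*(-7) = 6 + 7 = 13)
(420 - 237)/b(x, -6) = (420 - 237)/13 = 183*(1/13) = 183/13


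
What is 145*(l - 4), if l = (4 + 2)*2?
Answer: 1160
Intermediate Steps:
l = 12 (l = 6*2 = 12)
145*(l - 4) = 145*(12 - 4) = 145*8 = 1160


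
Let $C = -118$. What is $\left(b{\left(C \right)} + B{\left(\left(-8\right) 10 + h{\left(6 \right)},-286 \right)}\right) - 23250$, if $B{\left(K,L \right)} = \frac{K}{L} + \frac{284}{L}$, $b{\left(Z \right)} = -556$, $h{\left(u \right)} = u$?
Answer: $- \frac{3404363}{143} \approx -23807.0$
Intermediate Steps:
$B{\left(K,L \right)} = \frac{284}{L} + \frac{K}{L}$
$\left(b{\left(C \right)} + B{\left(\left(-8\right) 10 + h{\left(6 \right)},-286 \right)}\right) - 23250 = \left(-556 + \frac{284 + \left(\left(-8\right) 10 + 6\right)}{-286}\right) - 23250 = \left(-556 - \frac{284 + \left(-80 + 6\right)}{286}\right) - 23250 = \left(-556 - \frac{284 - 74}{286}\right) - 23250 = \left(-556 - \frac{105}{143}\right) - 23250 = - \frac{79613}{143} - 23250 = - \frac{3404363}{143}$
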